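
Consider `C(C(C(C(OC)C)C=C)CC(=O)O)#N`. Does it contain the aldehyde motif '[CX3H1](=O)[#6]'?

No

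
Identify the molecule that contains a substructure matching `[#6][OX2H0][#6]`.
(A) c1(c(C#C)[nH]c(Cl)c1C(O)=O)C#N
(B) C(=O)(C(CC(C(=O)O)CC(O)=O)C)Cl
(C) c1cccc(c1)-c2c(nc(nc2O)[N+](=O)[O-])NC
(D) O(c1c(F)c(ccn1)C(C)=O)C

[#6][OX2H0][#6] describes an aliphatic oxygen bridging two carbons with no H on the oxygen (an ether).
(A) has a carboxylic acid group (-C(=O)OH) but the -OH oxygen has H1; the =O is OX1, not OX2.
(B) has a carboxylic acid group (-C(=O)OH) but the -OH oxygen has H1; the =O is OX1, not OX2.
(C) has a hydroxyl group (-OH) but the oxygen has H1, not H0 bridging two carbons.
(D) contains a methoxy ether (-OCH3), which satisfies every atom and bond constraint.
So the answer is (D).

D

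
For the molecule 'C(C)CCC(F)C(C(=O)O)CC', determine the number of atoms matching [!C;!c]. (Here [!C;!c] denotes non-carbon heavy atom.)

3

The query [!C;!c] means: neither aliphatic nor aromatic carbon — same as [!#6].
Check the 12 heavy atoms by environment: 9× C → no; 2× O → match; 1× F → match.
Summing the matching environments: 2 + 1 = 3 matching atoms.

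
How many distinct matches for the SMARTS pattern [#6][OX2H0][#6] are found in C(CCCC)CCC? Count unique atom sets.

[#6][OX2H0][#6] is the SMARTS for an ether: an aliphatic oxygen bridging two carbons with no H on the oxygen.
No fragment in the molecule satisfies every constraint, giving 0 matches.

0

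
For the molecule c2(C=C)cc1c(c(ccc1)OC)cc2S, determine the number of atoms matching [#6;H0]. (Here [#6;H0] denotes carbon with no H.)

Check the 15 heavy atoms by environment: 5× c (aromatic, H0) → match; 5× c (aromatic, H1) → no; 1× O (H0) → no; 1× C (H3) → no; 1× S (H1) → no; 1× C (H1) → no; 1× C (H2) → no.
That gives 5 matching atoms.

5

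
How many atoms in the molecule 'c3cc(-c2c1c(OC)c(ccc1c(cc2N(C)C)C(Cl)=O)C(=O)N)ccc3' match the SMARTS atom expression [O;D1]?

The query [O;D1] means: aliphatic oxygen bonded to exactly one heavy atom.
Check the 27 heavy atoms by environment: 8× c (aromatic, D3) → no; 8× c (aromatic, D2) → no; 1× O (D2) → no; 3× C (D1) → no; 2× C (D3) → no; 2× O (D1) → match; 1× Cl (D1) → no; 1× N (D1) → no; 1× N (D3) → no.
That gives 2 matching atoms.

2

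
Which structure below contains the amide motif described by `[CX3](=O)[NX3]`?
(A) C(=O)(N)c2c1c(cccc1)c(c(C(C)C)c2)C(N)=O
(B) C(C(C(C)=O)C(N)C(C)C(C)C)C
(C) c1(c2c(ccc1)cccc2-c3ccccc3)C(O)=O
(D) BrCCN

A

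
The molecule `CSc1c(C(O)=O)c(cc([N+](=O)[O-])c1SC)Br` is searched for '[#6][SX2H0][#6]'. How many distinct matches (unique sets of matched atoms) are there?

[#6][SX2H0][#6] is the SMARTS for a thioether: an aliphatic sulfur bridging two carbons with no H on the sulfur.
The molecule carries 2 separate instances of a methylthio ether (-SCH3) meeting every constraint; each maps to a distinct set of atoms, giving 2 matches.

2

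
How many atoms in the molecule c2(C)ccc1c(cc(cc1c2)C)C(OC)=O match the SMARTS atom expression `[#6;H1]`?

5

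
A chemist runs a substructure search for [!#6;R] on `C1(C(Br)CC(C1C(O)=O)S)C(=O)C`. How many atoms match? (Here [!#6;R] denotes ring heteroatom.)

0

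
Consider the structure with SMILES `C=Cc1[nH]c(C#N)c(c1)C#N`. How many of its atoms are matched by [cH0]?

Check the 11 heavy atoms by environment: 1× n (aromatic, H1) → no; 3× c (aromatic, H0) → match; 1× c (aromatic, H1) → no; 1× C (H1) → no; 1× C (H2) → no; 2× C (H0) → no; 2× N (H0) → no.
That gives 3 matching atoms.

3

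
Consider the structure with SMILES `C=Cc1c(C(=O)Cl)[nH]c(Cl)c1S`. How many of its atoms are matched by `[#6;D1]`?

1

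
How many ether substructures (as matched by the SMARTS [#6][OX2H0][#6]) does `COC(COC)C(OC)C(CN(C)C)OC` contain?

4

[#6][OX2H0][#6] is the SMARTS for an ether: an aliphatic oxygen bridging two carbons with no H on the oxygen.
The molecule carries 4 separate instances of a methoxy ether (-OCH3) meeting every constraint; each maps to a distinct set of atoms, giving 4 matches.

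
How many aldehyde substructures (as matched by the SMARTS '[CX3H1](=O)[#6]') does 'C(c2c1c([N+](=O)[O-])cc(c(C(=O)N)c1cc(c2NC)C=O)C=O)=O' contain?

[CX3H1](=O)[#6] is the SMARTS for an aldehyde: an sp2 carbon with one H, double-bonded to O and single-bonded to carbon.
The molecule carries 3 separate instances of an aldehyde (-CHO) meeting every constraint; each maps to a distinct set of atoms, giving 3 matches.

3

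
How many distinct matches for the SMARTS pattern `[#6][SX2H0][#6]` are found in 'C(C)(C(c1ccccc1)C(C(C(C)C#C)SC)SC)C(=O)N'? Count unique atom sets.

[#6][SX2H0][#6] is the SMARTS for a thioether: an aliphatic sulfur bridging two carbons with no H on the sulfur.
The molecule carries 2 separate instances of a methylthio ether (-SCH3) meeting every constraint; each maps to a distinct set of atoms, giving 2 matches.

2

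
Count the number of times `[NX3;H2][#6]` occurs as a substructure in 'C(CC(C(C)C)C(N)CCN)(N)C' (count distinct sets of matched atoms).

[NX3;H2][#6] is the SMARTS for a primary amine: a trivalent nitrogen with two H attached to carbon.
The molecule carries 3 separate instances of a primary amino group (-NH2) meeting every constraint; each maps to a distinct set of atoms, giving 3 matches.

3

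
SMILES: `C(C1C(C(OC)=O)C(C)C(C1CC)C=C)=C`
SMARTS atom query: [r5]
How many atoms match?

The query [r5] means: r5 matches atoms in a five-membered ring.
Check the 16 heavy atoms by environment: 5× C (in 5-ring) → match; 9× C (acyclic) → no; 2× O (acyclic) → no.
That gives 5 matching atoms.

5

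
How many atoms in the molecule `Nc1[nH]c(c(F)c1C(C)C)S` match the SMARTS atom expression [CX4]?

3

Check the 11 heavy atoms by environment: 1× n (aromatic, X3) → no; 4× c (aromatic, X3) → no; 1× F (X1) → no; 1× S (X2) → no; 1× N (X3) → no; 3× C (X4) → match.
That gives 3 matching atoms.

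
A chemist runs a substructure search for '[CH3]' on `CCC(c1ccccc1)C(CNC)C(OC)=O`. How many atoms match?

The query [CH3] means: aliphatic carbon with exactly three hydrogens.
Check the 17 heavy atoms by environment: 2× C (H2) → no; 2× C (H1) → no; 3× C (H3) → match; 1× c (aromatic, H0) → no; 5× c (aromatic, H1) → no; 1× C (H0) → no; 2× O (H0) → no; 1× N (H1) → no.
That gives 3 matching atoms.

3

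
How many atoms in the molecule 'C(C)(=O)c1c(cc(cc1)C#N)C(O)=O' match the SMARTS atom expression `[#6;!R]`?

The query [#6;!R] means: carbon not in any ring.
Check the 14 heavy atoms by environment: 6× c (aromatic, in 6-ring) → no; 4× C (acyclic) → match; 1× N (acyclic) → no; 3× O (acyclic) → no.
That gives 4 matching atoms.

4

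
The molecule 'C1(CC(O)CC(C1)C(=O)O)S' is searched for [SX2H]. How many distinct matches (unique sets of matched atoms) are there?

[SX2H] is the SMARTS for a thiol: an aliphatic sulfur with two connections, one being H.
Exactly one fragment in the molecule meets all constraints, giving 1 match.

1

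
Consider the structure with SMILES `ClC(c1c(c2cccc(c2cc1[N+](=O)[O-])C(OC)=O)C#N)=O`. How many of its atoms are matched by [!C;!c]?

8

Check the 22 heavy atoms by environment: 10× c (aromatic) → no; 4× C → no; 4× O → match; 1× Cl → match; 1× N → match; 1× N (charge +1) → match; 1× O (charge -1) → match.
Summing the matching environments: 4 + 1 + 1 + 1 + 1 = 8 matching atoms.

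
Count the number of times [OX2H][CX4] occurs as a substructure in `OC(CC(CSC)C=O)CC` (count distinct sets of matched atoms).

1

[OX2H][CX4] is the SMARTS for an aliphatic alcohol: a hydroxyl oxygen bound to an sp3 (X4) carbon.
Exactly one fragment in the molecule meets all constraints, giving 1 match.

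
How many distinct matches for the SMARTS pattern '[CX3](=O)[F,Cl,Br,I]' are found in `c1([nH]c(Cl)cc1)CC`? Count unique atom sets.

0

[CX3](=O)[F,Cl,Br,I] is the SMARTS for an acyl halide: a carbonyl carbon bonded to a halogen.
The molecule has a chloro substituent, but the Cl is not on a carbonyl carbon; nothing else fits, so there are 0 matches.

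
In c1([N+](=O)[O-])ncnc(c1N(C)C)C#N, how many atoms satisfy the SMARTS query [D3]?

5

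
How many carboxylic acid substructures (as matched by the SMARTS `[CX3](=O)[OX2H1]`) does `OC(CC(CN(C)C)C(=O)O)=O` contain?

2

[CX3](=O)[OX2H1] is the SMARTS for a carboxylic acid: an sp2 carbon double-bonded to O and single-bonded to an -OH oxygen.
The molecule carries 2 separate instances of a carboxylic acid group (-C(=O)OH) meeting every constraint; each maps to a distinct set of atoms, giving 2 matches.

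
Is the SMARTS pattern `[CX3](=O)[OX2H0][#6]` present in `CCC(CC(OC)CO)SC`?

No

The pattern [CX3](=O)[OX2H0][#6] describes a carbonyl carbon bonded to an oxygen that is itself bonded to carbon (no H on that O) — an ester.
The closest candidate here is a methoxy ether (-OCH3), but the ether oxygen is not adjacent to a C=O carbon. No other fragment satisfies the full query, so there is no match.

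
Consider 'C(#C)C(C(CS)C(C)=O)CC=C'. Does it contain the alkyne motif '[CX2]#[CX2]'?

Yes

The pattern [CX2]#[CX2] describes a carbon-carbon triple bond — an alkyne.
The molecule carries an ethynyl group (-C#CH), whose atoms satisfy every constraint of the query, so the pattern matches.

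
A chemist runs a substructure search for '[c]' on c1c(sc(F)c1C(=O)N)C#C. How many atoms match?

4

The query [c] means: lowercase c matches aromatic carbon only.
Check the 11 heavy atoms by environment: 1× s (aromatic) → no; 4× c (aromatic) → match; 3× C → no; 1× F → no; 1× O → no; 1× N → no.
That gives 4 matching atoms.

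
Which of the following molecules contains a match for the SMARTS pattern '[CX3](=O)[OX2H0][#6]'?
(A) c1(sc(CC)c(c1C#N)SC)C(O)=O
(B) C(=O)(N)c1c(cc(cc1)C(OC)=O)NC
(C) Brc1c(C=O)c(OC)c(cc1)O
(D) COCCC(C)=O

B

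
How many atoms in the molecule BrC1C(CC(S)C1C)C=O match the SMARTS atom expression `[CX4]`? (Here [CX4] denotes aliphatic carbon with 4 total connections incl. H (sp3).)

6

Check the 10 heavy atoms by environment: 6× C (X4) → match; 1× Br (X1) → no; 1× S (X2) → no; 1× C (X3) → no; 1× O (X1) → no.
That gives 6 matching atoms.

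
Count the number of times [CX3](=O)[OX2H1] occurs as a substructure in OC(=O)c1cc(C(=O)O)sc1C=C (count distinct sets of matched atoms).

2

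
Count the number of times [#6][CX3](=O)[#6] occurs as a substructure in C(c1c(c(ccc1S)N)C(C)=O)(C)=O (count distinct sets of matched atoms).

2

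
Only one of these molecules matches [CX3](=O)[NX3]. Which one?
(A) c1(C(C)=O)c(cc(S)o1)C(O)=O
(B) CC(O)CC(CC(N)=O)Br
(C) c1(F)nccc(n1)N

B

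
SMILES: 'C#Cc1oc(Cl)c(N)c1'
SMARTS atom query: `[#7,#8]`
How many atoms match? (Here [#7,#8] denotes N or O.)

The query [#7,#8] means: nitrogen or oxygen (comma = OR).
Check the 9 heavy atoms by environment: 1× o (aromatic) → match; 4× c (aromatic) → no; 1× N → match; 2× C → no; 1× Cl → no.
Summing the matching environments: 1 + 1 = 2 matching atoms.

2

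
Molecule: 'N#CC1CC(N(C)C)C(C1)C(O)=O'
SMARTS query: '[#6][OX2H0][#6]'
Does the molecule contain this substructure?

The pattern [#6][OX2H0][#6] describes an aliphatic oxygen bridging two carbons with no H on the oxygen — an ether.
The closest candidate here is a carboxylic acid group (-C(=O)OH), but the -OH oxygen has H1; the =O is OX1, not OX2. No other fragment satisfies the full query, so there is no match.

No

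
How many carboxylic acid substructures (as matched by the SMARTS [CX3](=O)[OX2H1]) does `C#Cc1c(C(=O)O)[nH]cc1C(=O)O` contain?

2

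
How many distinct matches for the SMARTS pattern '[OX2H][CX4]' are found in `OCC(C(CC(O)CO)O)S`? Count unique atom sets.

[OX2H][CX4] is the SMARTS for an aliphatic alcohol: a hydroxyl oxygen bound to an sp3 (X4) carbon.
The molecule carries 4 separate instances of a hydroxyl group (-OH) meeting every constraint; each maps to a distinct set of atoms, giving 4 matches.

4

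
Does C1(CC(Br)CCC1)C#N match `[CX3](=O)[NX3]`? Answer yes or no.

No

The pattern [CX3](=O)[NX3] describes a carbonyl carbon bonded to a trivalent nitrogen — an amide.
The closest candidate here is a nitrile (-C#N), but the nitrile N is NX1 (triple-bonded), not NX3. No other fragment satisfies the full query, so there is no match.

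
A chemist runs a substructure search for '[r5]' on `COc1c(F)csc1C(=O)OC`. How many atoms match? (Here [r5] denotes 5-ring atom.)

5

The query [r5] means: r5 matches atoms in a five-membered ring.
Check the 12 heavy atoms by environment: 1× s (aromatic, in 5-ring) → match; 4× c (aromatic, in 5-ring) → match; 1× F (acyclic) → no; 3× O (acyclic) → no; 3× C (acyclic) → no.
Summing the matching environments: 1 + 4 = 5 matching atoms.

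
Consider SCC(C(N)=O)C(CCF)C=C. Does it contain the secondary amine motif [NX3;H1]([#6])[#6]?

No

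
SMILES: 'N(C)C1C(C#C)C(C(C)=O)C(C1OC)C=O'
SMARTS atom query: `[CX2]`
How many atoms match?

2

The query [CX2] means: C with X2: aliphatic carbon with exactly 2 total connections.
Check the 16 heavy atoms by environment: 8× C (X4) → no; 2× C (X2) → match; 2× C (X3) → no; 2× O (X1) → no; 1× N (X3) → no; 1× O (X2) → no.
That gives 2 matching atoms.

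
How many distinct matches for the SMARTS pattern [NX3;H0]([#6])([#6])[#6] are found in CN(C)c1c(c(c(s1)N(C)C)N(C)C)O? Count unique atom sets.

3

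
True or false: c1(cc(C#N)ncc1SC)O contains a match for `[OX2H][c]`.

True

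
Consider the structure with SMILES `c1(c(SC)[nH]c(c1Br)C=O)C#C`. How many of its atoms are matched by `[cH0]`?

The query [cH0] means: aromatic carbon with no attached hydrogen (substituted or ring-fusion).
Check the 12 heavy atoms by environment: 1× n (aromatic, H1) → no; 4× c (aromatic, H0) → match; 1× C (H0) → no; 2× C (H1) → no; 1× S (H0) → no; 1× C (H3) → no; 1× Br (H0) → no; 1× O (H0) → no.
That gives 4 matching atoms.

4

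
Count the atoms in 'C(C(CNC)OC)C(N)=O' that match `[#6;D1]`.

2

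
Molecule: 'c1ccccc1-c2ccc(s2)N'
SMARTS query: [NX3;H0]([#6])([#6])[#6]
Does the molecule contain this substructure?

No

The pattern [NX3;H0]([#6])([#6])[#6] describes a trivalent nitrogen with no H, bonded to three carbons — a tertiary amine.
The closest candidate here is a primary amino group (-NH2), but the nitrogen has H2, not H0 with three carbons. No other fragment satisfies the full query, so there is no match.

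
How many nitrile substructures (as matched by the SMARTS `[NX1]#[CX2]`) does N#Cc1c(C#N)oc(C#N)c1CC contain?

3

[NX1]#[CX2] is the SMARTS for a nitrile: a nitrogen triple-bonded to a two-connected carbon.
The molecule carries 3 separate instances of a nitrile (-C#N) meeting every constraint; each maps to a distinct set of atoms, giving 3 matches.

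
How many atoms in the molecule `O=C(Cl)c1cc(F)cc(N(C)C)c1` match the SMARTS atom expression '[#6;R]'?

6

The query [#6;R] means: carbon that is part of a ring.
Check the 13 heavy atoms by environment: 6× c (aromatic, in 6-ring) → match; 3× C (acyclic) → no; 1× O (acyclic) → no; 1× Cl (acyclic) → no; 1× N (acyclic) → no; 1× F (acyclic) → no.
That gives 6 matching atoms.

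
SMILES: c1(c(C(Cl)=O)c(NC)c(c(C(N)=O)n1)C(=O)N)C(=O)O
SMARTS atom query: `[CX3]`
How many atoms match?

4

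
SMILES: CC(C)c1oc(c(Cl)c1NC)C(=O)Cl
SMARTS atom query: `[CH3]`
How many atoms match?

The query [CH3] means: aliphatic carbon with exactly three hydrogens.
Check the 14 heavy atoms by environment: 1× o (aromatic, H0) → no; 4× c (aromatic, H0) → no; 2× Cl (H0) → no; 1× C (H1) → no; 3× C (H3) → match; 1× N (H1) → no; 1× C (H0) → no; 1× O (H0) → no.
That gives 3 matching atoms.

3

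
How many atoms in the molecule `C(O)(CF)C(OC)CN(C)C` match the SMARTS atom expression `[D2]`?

3

The query [D2] means: atom with exactly two heavy-atom neighbours.
Check the 11 heavy atoms by environment: 2× C (D2) → match; 2× C (D3) → no; 1× N (D3) → no; 3× C (D1) → no; 1× F (D1) → no; 1× O (D2) → match; 1× O (D1) → no.
Summing the matching environments: 2 + 1 = 3 matching atoms.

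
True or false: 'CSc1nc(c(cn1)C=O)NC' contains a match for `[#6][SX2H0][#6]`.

True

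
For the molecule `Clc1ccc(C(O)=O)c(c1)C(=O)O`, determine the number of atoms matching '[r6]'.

6

The query [r6] means: r6 matches atoms in a six-membered ring.
Check the 13 heavy atoms by environment: 6× c (aromatic, in 6-ring) → match; 2× C (acyclic) → no; 4× O (acyclic) → no; 1× Cl (acyclic) → no.
That gives 6 matching atoms.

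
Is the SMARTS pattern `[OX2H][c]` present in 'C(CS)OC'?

The pattern [OX2H][c] describes a hydroxyl oxygen attached to an aromatic carbon — a phenol.
The closest candidate here is a methoxy ether (-OCH3), but the oxygen has H0, not H1. No other fragment satisfies the full query, so there is no match.

No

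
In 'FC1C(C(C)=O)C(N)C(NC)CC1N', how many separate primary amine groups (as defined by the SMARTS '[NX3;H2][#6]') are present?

2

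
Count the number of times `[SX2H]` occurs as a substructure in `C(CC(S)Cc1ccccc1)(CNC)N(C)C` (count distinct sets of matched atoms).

1

[SX2H] is the SMARTS for a thiol: an aliphatic sulfur with two connections, one being H.
Exactly one fragment in the molecule meets all constraints, giving 1 match.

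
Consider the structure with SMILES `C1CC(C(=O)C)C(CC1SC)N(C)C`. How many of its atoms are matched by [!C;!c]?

Check the 14 heavy atoms by environment: 11× C → no; 1× O → match; 1× S → match; 1× N → match.
Summing the matching environments: 1 + 1 + 1 = 3 matching atoms.

3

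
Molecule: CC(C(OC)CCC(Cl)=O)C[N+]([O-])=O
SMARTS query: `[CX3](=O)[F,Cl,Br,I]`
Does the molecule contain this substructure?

Yes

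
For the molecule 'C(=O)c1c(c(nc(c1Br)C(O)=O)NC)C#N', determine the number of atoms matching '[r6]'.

The query [r6] means: r6 matches atoms in a six-membered ring.
Check the 16 heavy atoms by environment: 1× n (aromatic, in 6-ring) → match; 5× c (aromatic, in 6-ring) → match; 4× C (acyclic) → no; 3× O (acyclic) → no; 2× N (acyclic) → no; 1× Br (acyclic) → no.
Summing the matching environments: 1 + 5 = 6 matching atoms.

6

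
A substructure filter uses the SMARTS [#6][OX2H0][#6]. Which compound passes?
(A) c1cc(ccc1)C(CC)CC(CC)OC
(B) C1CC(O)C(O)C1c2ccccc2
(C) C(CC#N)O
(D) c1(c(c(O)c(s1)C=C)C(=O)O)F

A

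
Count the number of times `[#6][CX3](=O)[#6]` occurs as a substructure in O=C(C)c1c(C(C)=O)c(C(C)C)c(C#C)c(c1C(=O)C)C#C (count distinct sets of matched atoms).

[#6][CX3](=O)[#6] is the SMARTS for a ketone: a carbonyl carbon (no H) flanked by two carbons.
The molecule carries 3 separate instances of an acetyl/ketone group (-C(=O)CH3) meeting every constraint; each maps to a distinct set of atoms, giving 3 matches.

3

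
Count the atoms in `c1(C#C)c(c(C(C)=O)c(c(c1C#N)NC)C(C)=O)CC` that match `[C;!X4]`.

5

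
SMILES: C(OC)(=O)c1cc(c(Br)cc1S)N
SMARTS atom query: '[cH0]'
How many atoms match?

The query [cH0] means: aromatic carbon with no attached hydrogen (substituted or ring-fusion).
Check the 13 heavy atoms by environment: 4× c (aromatic, H0) → match; 2× c (aromatic, H1) → no; 1× Br (H0) → no; 1× N (H2) → no; 1× S (H1) → no; 1× C (H0) → no; 2× O (H0) → no; 1× C (H3) → no.
That gives 4 matching atoms.

4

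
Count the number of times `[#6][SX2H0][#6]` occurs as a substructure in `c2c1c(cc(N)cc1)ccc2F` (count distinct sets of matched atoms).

[#6][SX2H0][#6] is the SMARTS for a thioether: an aliphatic sulfur bridging two carbons with no H on the sulfur.
No fragment in the molecule satisfies every constraint, giving 0 matches.

0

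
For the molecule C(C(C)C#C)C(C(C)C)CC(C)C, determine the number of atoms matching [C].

13

The query [C] means: uppercase C matches aliphatic (non-aromatic) carbon only.
Check the 13 heavy atoms by environment: 13× C → match.
That gives 13 matching atoms.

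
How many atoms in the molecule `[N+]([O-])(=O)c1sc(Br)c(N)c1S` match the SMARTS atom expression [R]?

5

The query [R] means: R matches any atom that is part of a ring.
Check the 11 heavy atoms by environment: 1× s (aromatic, in 5-ring) → match; 4× c (aromatic, in 5-ring) → match; 1× Br (acyclic) → no; 1× S (acyclic) → no; 1× N (charge +1, acyclic) → no; 1× O (charge -1, acyclic) → no; 1× O (acyclic) → no; 1× N (acyclic) → no.
Summing the matching environments: 1 + 4 = 5 matching atoms.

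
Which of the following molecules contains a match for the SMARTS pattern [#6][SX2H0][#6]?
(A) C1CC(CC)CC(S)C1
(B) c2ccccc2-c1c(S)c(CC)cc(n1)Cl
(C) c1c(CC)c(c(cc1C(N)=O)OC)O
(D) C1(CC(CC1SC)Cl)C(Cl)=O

D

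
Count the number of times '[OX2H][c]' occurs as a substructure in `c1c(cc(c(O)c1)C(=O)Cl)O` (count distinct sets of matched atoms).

2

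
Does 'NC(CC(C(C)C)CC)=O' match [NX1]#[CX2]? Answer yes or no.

No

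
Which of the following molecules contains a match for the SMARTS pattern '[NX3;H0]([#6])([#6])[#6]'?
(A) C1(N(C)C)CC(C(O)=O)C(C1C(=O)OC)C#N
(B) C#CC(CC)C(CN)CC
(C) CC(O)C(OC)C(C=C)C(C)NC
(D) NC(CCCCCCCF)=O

[NX3;H0]([#6])([#6])[#6] describes a trivalent nitrogen with no H, bonded to three carbons (a tertiary amine).
(A) contains a dimethylamino group (-N(CH3)2), which satisfies every atom and bond constraint.
(B) has a primary amino group (-NH2) but the nitrogen has H2, not H0 with three carbons.
(C) has an N-methylamino group (-NHCH3) but the nitrogen still has one H (H1), not H0.
(D) has a primary amide (-C(=O)NH2) but the amide nitrogen has H2 and only one carbon neighbour.
So the answer is (A).

A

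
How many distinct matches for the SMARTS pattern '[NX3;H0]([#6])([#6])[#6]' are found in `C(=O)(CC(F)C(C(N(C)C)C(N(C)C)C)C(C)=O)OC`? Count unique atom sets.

2

[NX3;H0]([#6])([#6])[#6] is the SMARTS for a tertiary amine: a trivalent nitrogen with no H, bonded to three carbons.
The molecule carries 2 separate instances of a dimethylamino group (-N(CH3)2) meeting every constraint; each maps to a distinct set of atoms, giving 2 matches.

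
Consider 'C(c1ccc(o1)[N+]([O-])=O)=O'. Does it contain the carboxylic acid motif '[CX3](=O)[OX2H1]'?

No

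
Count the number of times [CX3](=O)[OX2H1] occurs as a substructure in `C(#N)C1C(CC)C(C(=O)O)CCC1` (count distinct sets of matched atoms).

1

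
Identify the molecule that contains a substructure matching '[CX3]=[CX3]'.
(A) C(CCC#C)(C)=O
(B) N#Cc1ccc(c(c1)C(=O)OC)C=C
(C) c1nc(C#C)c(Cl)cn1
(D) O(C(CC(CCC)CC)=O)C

B

[CX3]=[CX3] describes a non-aromatic C=C double bond between two sp2 carbons (an alkene).
(A) has an ethynyl group (-C#CH) but the C-C bond is a triple bond, not a double bond.
(B) contains a vinyl group (-CH=CH2), which satisfies every atom and bond constraint.
(C) has an ethynyl group (-C#CH) but the C-C bond is a triple bond, not a double bond.
(D) has an ethyl group (-CH2CH3) but its C-C bond is a single bond between CX4 carbons, not CX3=CX3.
So the answer is (B).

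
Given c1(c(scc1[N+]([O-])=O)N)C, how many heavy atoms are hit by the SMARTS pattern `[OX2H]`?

0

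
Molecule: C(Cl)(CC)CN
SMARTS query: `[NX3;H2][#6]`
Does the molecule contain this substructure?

Yes

The pattern [NX3;H2][#6] describes a trivalent nitrogen with two H attached to carbon — a primary amine.
The molecule carries a primary amino group (-NH2), whose atoms satisfy every constraint of the query, so the pattern matches.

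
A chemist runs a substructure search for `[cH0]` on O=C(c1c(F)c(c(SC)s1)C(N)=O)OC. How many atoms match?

4

The query [cH0] means: aromatic carbon with no attached hydrogen (substituted or ring-fusion).
Check the 15 heavy atoms by environment: 1× s (aromatic, H0) → no; 4× c (aromatic, H0) → match; 2× C (H0) → no; 3× O (H0) → no; 2× C (H3) → no; 1× S (H0) → no; 1× F (H0) → no; 1× N (H2) → no.
That gives 4 matching atoms.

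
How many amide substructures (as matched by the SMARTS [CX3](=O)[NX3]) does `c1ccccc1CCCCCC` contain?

[CX3](=O)[NX3] is the SMARTS for an amide: a carbonyl carbon bonded to a trivalent nitrogen.
No fragment in the molecule satisfies every constraint, giving 0 matches.

0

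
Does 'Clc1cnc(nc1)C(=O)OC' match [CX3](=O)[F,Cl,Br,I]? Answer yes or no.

The pattern [CX3](=O)[F,Cl,Br,I] describes a carbonyl carbon bonded to a halogen — an acyl halide.
The closest candidate here is a methyl-ester group (-C(=O)OCH3), but the carbonyl is bonded to -O-C, not to a halogen. No other fragment satisfies the full query, so there is no match.

No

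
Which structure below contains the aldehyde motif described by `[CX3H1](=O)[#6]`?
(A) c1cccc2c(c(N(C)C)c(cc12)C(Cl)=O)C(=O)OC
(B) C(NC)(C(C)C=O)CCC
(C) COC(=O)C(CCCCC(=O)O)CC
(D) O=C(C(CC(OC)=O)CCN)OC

[CX3H1](=O)[#6] describes an sp2 carbon with one H, double-bonded to O and single-bonded to carbon (an aldehyde).
(A) has a methyl-ester group (-C(=O)OCH3) but the carbonyl carbon has H0, not H1.
(B) contains an aldehyde (-CHO), which satisfies every atom and bond constraint.
(C) has a carboxylic acid group (-C(=O)OH) but the carbonyl carbon has H0 and is bonded to O, not H1.
(D) has a methyl-ester group (-C(=O)OCH3) but the carbonyl carbon has H0, not H1.
So the answer is (B).

B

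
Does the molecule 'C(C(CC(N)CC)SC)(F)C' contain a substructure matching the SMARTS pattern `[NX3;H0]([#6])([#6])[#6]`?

No

The pattern [NX3;H0]([#6])([#6])[#6] describes a trivalent nitrogen with no H, bonded to three carbons — a tertiary amine.
The closest candidate here is a primary amino group (-NH2), but the nitrogen has H2, not H0 with three carbons. No other fragment satisfies the full query, so there is no match.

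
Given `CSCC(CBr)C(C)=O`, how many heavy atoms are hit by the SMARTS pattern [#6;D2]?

The query [#6;D2] means: any carbon bonded to exactly two heavy atoms.
Check the 9 heavy atoms by environment: 2× C (D2) → match; 2× C (D3) → no; 1× Br (D1) → no; 1× O (D1) → no; 2× C (D1) → no; 1× S (D2) → no.
That gives 2 matching atoms.

2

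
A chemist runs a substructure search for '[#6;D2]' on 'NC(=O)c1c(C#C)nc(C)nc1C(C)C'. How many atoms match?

The query [#6;D2] means: any carbon bonded to exactly two heavy atoms.
Check the 15 heavy atoms by environment: 2× n (aromatic, D2) → no; 4× c (aromatic, D3) → no; 1× C (D2) → match; 4× C (D1) → no; 2× C (D3) → no; 1× O (D1) → no; 1× N (D1) → no.
That gives 1 matching atom.

1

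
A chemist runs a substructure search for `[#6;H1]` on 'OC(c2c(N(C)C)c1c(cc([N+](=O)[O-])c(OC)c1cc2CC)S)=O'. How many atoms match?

2

The query [#6;H1] means: any carbon bearing exactly one hydrogen.
Check the 24 heavy atoms by environment: 8× c (aromatic, H0) → no; 2× c (aromatic, H1) → match; 1× N (H0) → no; 4× C (H3) → no; 1× C (H0) → no; 3× O (H0) → no; 1× O (H1) → no; 1× S (H1) → no; 1× C (H2) → no; 1× N (charge +1, H0) → no; 1× O (charge -1, H0) → no.
That gives 2 matching atoms.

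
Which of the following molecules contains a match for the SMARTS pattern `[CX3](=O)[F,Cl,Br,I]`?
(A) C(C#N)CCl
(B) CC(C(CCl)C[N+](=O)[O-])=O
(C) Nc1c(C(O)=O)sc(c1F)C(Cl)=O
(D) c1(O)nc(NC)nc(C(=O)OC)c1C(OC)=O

C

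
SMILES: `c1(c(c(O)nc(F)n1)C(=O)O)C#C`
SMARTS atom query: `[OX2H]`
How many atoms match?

2

Check the 13 heavy atoms by environment: 2× n (aromatic, H0, X2) → no; 4× c (aromatic, H0, X3) → no; 2× O (H1, X2) → match; 1× C (H0, X2) → no; 1× C (H1, X2) → no; 1× C (H0, X3) → no; 1× O (H0, X1) → no; 1× F (H0, X1) → no.
That gives 2 matching atoms.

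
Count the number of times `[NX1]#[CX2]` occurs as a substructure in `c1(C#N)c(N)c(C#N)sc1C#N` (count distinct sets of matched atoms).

[NX1]#[CX2] is the SMARTS for a nitrile: a nitrogen triple-bonded to a two-connected carbon.
The molecule carries 3 separate instances of a nitrile (-C#N) meeting every constraint; each maps to a distinct set of atoms, giving 3 matches.

3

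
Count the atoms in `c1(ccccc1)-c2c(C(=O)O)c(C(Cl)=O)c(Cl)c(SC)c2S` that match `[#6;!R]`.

The query [#6;!R] means: carbon not in any ring.
Check the 22 heavy atoms by environment: 12× c (aromatic, in 6-ring) → no; 3× C (acyclic) → match; 3× O (acyclic) → no; 2× Cl (acyclic) → no; 2× S (acyclic) → no.
That gives 3 matching atoms.

3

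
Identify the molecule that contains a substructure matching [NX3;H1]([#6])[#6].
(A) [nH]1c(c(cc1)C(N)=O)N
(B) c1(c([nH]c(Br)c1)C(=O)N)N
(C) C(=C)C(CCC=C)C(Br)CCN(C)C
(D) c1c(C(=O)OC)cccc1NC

D

[NX3;H1]([#6])[#6] describes a trivalent nitrogen with one H, bonded to two carbons (a secondary amine).
(A) has a primary amide (-C(=O)NH2) but the -C(=O)NH2 nitrogen has H2, not H1.
(B) has a primary amino group (-NH2) but the nitrogen has H2 and only one carbon neighbour.
(C) has a dimethylamino group (-N(CH3)2) but the nitrogen has H0, not H1.
(D) contains an N-methylamino group (-NHCH3), which satisfies every atom and bond constraint.
So the answer is (D).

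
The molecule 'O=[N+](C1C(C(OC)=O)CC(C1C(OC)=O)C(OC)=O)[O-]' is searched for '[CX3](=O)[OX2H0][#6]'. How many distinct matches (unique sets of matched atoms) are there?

3

[CX3](=O)[OX2H0][#6] is the SMARTS for an ester: a carbonyl carbon bonded to an oxygen that is itself bonded to carbon (no H on that O).
The molecule carries 3 separate instances of a methyl-ester group (-C(=O)OCH3) meeting every constraint; each maps to a distinct set of atoms, giving 3 matches.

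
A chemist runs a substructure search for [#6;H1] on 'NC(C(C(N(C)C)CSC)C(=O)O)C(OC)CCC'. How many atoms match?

4

The query [#6;H1] means: any carbon bearing exactly one hydrogen.
Check the 19 heavy atoms by environment: 3× C (H2) → no; 4× C (H1) → match; 1× C (H0) → no; 2× O (H0) → no; 1× O (H1) → no; 1× N (H2) → no; 1× S (H0) → no; 5× C (H3) → no; 1× N (H0) → no.
That gives 4 matching atoms.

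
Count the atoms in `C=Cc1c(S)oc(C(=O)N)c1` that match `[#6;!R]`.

3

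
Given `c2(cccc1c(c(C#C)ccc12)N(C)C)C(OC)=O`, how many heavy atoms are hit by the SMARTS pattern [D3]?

The query [D3] means: atom with exactly three heavy-atom neighbours.
Check the 19 heavy atoms by environment: 5× c (aromatic, D3) → match; 5× c (aromatic, D2) → no; 1× C (D2) → no; 4× C (D1) → no; 1× C (D3) → match; 1× O (D1) → no; 1× O (D2) → no; 1× N (D3) → match.
Summing the matching environments: 5 + 1 + 1 = 7 matching atoms.

7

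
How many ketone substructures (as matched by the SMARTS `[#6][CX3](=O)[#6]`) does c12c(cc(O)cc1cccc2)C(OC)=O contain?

[#6][CX3](=O)[#6] is the SMARTS for a ketone: a carbonyl carbon (no H) flanked by two carbons.
The molecule has a methyl-ester group (-C(=O)OCH3), but one neighbour of the carbonyl carbon is O, not C; nothing else fits, so there are 0 matches.

0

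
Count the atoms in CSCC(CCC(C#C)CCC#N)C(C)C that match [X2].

4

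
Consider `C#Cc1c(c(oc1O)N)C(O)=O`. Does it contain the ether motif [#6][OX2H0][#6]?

No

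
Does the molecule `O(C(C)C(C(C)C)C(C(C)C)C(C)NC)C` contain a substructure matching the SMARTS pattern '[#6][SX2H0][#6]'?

No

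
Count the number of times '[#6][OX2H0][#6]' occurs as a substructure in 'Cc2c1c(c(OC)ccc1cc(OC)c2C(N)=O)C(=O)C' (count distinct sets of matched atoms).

[#6][OX2H0][#6] is the SMARTS for an ether: an aliphatic oxygen bridging two carbons with no H on the oxygen.
The molecule carries 2 separate instances of a methoxy ether (-OCH3) meeting every constraint; each maps to a distinct set of atoms, giving 2 matches.

2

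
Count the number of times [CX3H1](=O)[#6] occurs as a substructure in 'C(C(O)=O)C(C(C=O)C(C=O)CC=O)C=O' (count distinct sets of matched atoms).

4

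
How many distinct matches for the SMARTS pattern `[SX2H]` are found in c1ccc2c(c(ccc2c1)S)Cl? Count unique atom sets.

[SX2H] is the SMARTS for a thiol: an aliphatic sulfur with two connections, one being H.
Exactly one fragment in the molecule meets all constraints, giving 1 match.

1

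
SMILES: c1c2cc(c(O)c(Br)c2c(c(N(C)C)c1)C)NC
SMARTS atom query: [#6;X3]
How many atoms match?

The query [#6;X3] means: any carbon (aromatic or not) with three total connections.
Check the 18 heavy atoms by environment: 10× c (aromatic, X3) → match; 2× N (X3) → no; 4× C (X4) → no; 1× Br (X1) → no; 1× O (X2) → no.
That gives 10 matching atoms.

10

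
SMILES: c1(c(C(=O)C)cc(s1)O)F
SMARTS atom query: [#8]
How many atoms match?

2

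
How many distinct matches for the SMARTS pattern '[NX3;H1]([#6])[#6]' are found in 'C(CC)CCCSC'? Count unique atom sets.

[NX3;H1]([#6])[#6] is the SMARTS for a secondary amine: a trivalent nitrogen with one H, bonded to two carbons.
No fragment in the molecule satisfies every constraint, giving 0 matches.

0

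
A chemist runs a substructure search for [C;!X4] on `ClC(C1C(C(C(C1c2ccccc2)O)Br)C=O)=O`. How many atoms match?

2

The query [C;!X4] means: aliphatic carbon that does not have four total connections.
Check the 18 heavy atoms by environment: 5× C (X4) → no; 2× C (X3) → match; 2× O (X1) → no; 1× O (X2) → no; 1× Br (X1) → no; 1× Cl (X1) → no; 6× c (aromatic, X3) → no.
That gives 2 matching atoms.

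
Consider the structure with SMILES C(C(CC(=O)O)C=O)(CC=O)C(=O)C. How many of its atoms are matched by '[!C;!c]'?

5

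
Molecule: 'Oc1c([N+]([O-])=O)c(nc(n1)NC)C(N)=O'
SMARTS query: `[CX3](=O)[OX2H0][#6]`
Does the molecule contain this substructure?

No

The pattern [CX3](=O)[OX2H0][#6] describes a carbonyl carbon bonded to an oxygen that is itself bonded to carbon (no H on that O) — an ester.
The closest candidate here is a primary amide (-C(=O)NH2), but the carbonyl is bonded to N, not to an O-C linkage. No other fragment satisfies the full query, so there is no match.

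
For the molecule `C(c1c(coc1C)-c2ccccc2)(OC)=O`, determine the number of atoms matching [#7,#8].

The query [#7,#8] means: nitrogen or oxygen (comma = OR).
Check the 16 heavy atoms by environment: 1× o (aromatic) → match; 10× c (aromatic) → no; 3× C → no; 2× O → match.
Summing the matching environments: 1 + 2 = 3 matching atoms.

3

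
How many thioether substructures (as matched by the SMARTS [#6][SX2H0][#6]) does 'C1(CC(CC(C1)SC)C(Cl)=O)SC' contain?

2

[#6][SX2H0][#6] is the SMARTS for a thioether: an aliphatic sulfur bridging two carbons with no H on the sulfur.
The molecule carries 2 separate instances of a methylthio ether (-SCH3) meeting every constraint; each maps to a distinct set of atoms, giving 2 matches.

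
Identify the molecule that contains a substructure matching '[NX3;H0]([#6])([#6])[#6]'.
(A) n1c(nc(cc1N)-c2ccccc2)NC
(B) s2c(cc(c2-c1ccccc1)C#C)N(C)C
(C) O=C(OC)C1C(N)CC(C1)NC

[NX3;H0]([#6])([#6])[#6] describes a trivalent nitrogen with no H, bonded to three carbons (a tertiary amine).
(A) has an N-methylamino group (-NHCH3) but the nitrogen still has one H (H1), not H0.
(B) contains a dimethylamino group (-N(CH3)2), which satisfies every atom and bond constraint.
(C) has an N-methylamino group (-NHCH3) but the nitrogen still has one H (H1), not H0.
So the answer is (B).

B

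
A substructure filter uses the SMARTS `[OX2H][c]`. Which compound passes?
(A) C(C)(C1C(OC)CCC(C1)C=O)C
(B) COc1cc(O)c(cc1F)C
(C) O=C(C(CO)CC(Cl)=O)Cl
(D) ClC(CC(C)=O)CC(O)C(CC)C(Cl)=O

B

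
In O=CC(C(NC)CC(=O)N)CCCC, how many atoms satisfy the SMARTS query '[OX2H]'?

The query [OX2H] means: aliphatic oxygen with two connections, one of which is H — an -OH oxygen.
Check the 14 heavy atoms by environment: 4× C (H2, X4) → no; 2× C (H1, X4) → no; 2× C (H3, X4) → no; 1× C (H0, X3) → no; 2× O (H0, X1) → no; 1× N (H2, X3) → no; 1× C (H1, X3) → no; 1× N (H1, X3) → no.
No environment satisfies the query, so 0 matching atoms.

0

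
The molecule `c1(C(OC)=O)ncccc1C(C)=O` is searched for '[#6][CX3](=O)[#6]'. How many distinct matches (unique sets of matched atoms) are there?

1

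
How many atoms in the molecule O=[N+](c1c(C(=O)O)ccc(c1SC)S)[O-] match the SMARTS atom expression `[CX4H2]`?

0

Check the 15 heavy atoms by environment: 2× c (aromatic, H1, X3) → no; 4× c (aromatic, H0, X3) → no; 1× N (charge +1, H0, X3) → no; 1× O (charge -1, H0, X1) → no; 2× O (H0, X1) → no; 1× S (H1, X2) → no; 1× S (H0, X2) → no; 1× C (H3, X4) → no; 1× C (H0, X3) → no; 1× O (H1, X2) → no.
No environment satisfies the query, so 0 matching atoms.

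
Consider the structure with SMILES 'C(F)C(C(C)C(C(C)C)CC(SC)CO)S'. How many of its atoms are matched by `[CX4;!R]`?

The query [CX4;!R] means: aliphatic carbon with four total connections, not in a ring.
Check the 16 heavy atoms by environment: 12× C (X4, acyclic) → match; 2× S (X2, acyclic) → no; 1× O (X2, acyclic) → no; 1× F (X1, acyclic) → no.
That gives 12 matching atoms.

12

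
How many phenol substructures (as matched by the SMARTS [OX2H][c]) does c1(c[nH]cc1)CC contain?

0

[OX2H][c] is the SMARTS for a phenol: a hydroxyl oxygen attached to an aromatic carbon.
No fragment in the molecule satisfies every constraint, giving 0 matches.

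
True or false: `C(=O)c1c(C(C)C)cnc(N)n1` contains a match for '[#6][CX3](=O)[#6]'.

The pattern [#6][CX3](=O)[#6] describes a carbonyl carbon (no H) flanked by two carbons — a ketone.
The closest candidate here is an aldehyde (-CHO), but the carbonyl carbon has H1, so it is not flanked by two carbons. No other fragment satisfies the full query, so there is no match.

False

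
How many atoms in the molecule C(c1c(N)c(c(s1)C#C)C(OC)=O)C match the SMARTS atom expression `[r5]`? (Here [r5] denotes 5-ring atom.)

5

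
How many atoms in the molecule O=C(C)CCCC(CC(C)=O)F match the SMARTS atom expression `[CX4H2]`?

Check the 12 heavy atoms by environment: 4× C (H2, X4) → match; 1× C (H1, X4) → no; 1× F (H0, X1) → no; 2× C (H0, X3) → no; 2× O (H0, X1) → no; 2× C (H3, X4) → no.
That gives 4 matching atoms.

4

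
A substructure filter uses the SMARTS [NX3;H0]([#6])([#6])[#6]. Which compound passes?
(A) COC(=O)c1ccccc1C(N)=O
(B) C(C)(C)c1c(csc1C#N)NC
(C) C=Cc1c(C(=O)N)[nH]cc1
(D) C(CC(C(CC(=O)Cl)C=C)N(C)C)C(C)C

D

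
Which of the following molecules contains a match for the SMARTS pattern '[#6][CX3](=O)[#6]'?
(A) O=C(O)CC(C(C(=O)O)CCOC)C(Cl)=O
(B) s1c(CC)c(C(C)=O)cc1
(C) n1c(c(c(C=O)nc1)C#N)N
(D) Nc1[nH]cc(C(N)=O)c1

B

[#6][CX3](=O)[#6] describes a carbonyl carbon (no H) flanked by two carbons (a ketone).
(A) has a carboxylic acid group (-C(=O)OH) but one neighbour of the carbonyl carbon is O, not C.
(B) contains an acetyl/ketone group (-C(=O)CH3), which satisfies every atom and bond constraint.
(C) has an aldehyde (-CHO) but the carbonyl carbon has H1, so it is not flanked by two carbons.
(D) has a primary amide (-C(=O)NH2) but one neighbour of the carbonyl carbon is N, not C.
So the answer is (B).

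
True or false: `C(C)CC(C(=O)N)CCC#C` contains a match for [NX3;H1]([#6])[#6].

False

The pattern [NX3;H1]([#6])[#6] describes a trivalent nitrogen with one H, bonded to two carbons — a secondary amine.
The closest candidate here is a primary amide (-C(=O)NH2), but the -C(=O)NH2 nitrogen has H2, not H1. No other fragment satisfies the full query, so there is no match.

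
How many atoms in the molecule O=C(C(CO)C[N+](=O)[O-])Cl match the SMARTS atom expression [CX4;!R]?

3

The query [CX4;!R] means: aliphatic carbon with four total connections, not in a ring.
Check the 10 heavy atoms by environment: 3× C (X4, acyclic) → match; 1× C (X3, acyclic) → no; 2× O (X1, acyclic) → no; 1× Cl (X1, acyclic) → no; 1× O (X2, acyclic) → no; 1× N (charge +1, X3, acyclic) → no; 1× O (charge -1, X1, acyclic) → no.
That gives 3 matching atoms.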